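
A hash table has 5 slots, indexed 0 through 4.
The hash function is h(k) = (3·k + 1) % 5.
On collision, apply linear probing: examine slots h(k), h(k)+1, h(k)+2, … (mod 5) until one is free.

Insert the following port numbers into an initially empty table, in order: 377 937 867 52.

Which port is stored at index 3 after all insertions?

937

377: h=2 → slot 2
937: h=2, probe 2,3 → slot 3
867: h=2, probe 2,3,4 → slot 4
52: h=2, probe 2,3,4,0 → slot 0
Table: [52, —, 377, 937, 867]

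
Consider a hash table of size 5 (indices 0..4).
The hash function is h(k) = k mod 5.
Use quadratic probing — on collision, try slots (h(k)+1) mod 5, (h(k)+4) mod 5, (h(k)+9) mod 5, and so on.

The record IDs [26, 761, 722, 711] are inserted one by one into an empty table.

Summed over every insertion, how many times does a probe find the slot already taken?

4

26 hashes to 1; slot 1 is free => place at 1.
761 hashes to 1; 1 taken => place at 2.
722 hashes to 2; 2 taken => place at 3.
711 hashes to 1; 1,2 taken => place at 0.
Table: [711, 26, 761, 722, -]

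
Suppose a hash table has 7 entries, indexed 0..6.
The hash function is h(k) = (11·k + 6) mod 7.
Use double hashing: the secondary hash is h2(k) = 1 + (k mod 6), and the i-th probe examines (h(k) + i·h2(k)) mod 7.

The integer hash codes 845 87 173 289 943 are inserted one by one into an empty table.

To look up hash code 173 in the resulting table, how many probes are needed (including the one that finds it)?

Insert 845: h=5, slot 5 empty -> index 5.
Insert 87: h=4, slot 4 empty -> index 4.
Insert 173: h=5, h2=6, slots 5,4 occupied -> index 3.
Insert 289: h=0, slot 0 empty -> index 0.
Insert 943: h=5, h2=2, slots 5,0 occupied -> index 2.
Table: [289, —, 943, 173, 87, 845, —]
Lookup 173: h=5, h2=6, probe 5,4,3 → found at 3.

3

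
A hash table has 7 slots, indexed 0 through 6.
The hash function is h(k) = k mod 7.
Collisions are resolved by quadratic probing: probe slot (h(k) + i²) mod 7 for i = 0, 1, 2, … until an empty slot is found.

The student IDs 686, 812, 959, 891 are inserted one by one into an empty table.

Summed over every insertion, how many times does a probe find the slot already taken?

Insert 686: h=0, slot 0 empty => index 0.
Insert 812: h=0, slot 0 occupied => index 1.
Insert 959: h=0, slots 0,1 occupied => index 4.
Insert 891: h=2, slot 2 empty => index 2.
Table: [686, 812, 891, ., 959, ., .]

3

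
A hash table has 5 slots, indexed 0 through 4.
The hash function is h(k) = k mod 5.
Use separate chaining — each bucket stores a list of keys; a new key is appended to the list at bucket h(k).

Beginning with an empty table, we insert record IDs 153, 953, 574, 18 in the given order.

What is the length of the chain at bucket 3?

Insert 153: h=3, bucket 3 empty → new chain.
Insert 953: h=3, bucket 3 nonempty → append to chain.
Insert 574: h=4, bucket 4 empty → new chain.
Insert 18: h=3, bucket 3 nonempty → append to chain.
Final buckets:
0: _
1: _
2: _
3: 153 -> 953 -> 18
4: 574

3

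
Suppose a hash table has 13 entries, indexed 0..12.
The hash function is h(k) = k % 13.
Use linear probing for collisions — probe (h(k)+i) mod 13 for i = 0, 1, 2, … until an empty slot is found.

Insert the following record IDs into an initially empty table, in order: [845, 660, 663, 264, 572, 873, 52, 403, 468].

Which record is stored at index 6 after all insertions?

845 hashes to 0; slot 0 is free -> place at 0.
660 hashes to 10; slot 10 is free -> place at 10.
663 hashes to 0; 0 taken -> place at 1.
264 hashes to 4; slot 4 is free -> place at 4.
572 hashes to 0; 0,1 taken -> place at 2.
873 hashes to 2; 2 taken -> place at 3.
52 hashes to 0; 0,1,2,3,4 taken -> place at 5.
403 hashes to 0; 0,1,2,3,4,5 taken -> place at 6.
468 hashes to 0; 0,1,2,3,4,5,6 taken -> place at 7.
Table: [845, 663, 572, 873, 264, 52, 403, 468, —, —, 660, —, —]

403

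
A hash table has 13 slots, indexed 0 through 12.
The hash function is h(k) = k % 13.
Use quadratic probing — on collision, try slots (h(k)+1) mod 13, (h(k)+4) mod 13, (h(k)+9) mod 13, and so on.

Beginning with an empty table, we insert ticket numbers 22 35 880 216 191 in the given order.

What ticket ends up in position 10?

22 hashes to 9; slot 9 is free => place at 9.
35 hashes to 9; 9 taken => place at 10.
880 hashes to 9; 9,10 taken => place at 0.
216 hashes to 8; slot 8 is free => place at 8.
191 hashes to 9; 9,10,0 taken => place at 5.
Table: [880, ., ., ., ., 191, ., ., 216, 22, 35, ., .]

35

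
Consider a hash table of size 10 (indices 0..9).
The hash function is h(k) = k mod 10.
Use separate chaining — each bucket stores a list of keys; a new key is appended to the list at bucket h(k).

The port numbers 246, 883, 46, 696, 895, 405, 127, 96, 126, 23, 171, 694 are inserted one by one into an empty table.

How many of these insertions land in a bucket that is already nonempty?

6

Insert 246: h=6, bucket 6 empty -> new chain.
Insert 883: h=3, bucket 3 empty -> new chain.
Insert 46: h=6, bucket 6 nonempty -> append to chain.
Insert 696: h=6, bucket 6 nonempty -> append to chain.
Insert 895: h=5, bucket 5 empty -> new chain.
Insert 405: h=5, bucket 5 nonempty -> append to chain.
Insert 127: h=7, bucket 7 empty -> new chain.
Insert 96: h=6, bucket 6 nonempty -> append to chain.
Insert 126: h=6, bucket 6 nonempty -> append to chain.
Insert 23: h=3, bucket 3 nonempty -> append to chain.
Insert 171: h=1, bucket 1 empty -> new chain.
Insert 694: h=4, bucket 4 empty -> new chain.
Final buckets:
0: .
1: 171
2: .
3: 883 -> 23
4: 694
5: 895 -> 405
6: 246 -> 46 -> 696 -> 96 -> 126
7: 127
8: .
9: .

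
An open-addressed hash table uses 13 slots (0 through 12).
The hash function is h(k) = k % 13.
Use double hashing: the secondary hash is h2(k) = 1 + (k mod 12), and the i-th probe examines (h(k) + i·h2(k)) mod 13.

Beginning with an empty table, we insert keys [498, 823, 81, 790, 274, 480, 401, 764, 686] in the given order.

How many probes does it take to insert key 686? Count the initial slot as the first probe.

498 hashes to 4; slot 4 is free -> place at 4.
823 hashes to 4, h2=8; 4 taken -> place at 12.
81 hashes to 3; slot 3 is free -> place at 3.
790 hashes to 10; slot 10 is free -> place at 10.
274 hashes to 1; slot 1 is free -> place at 1.
480 hashes to 12, h2=1; 12 taken -> place at 0.
401 hashes to 11; slot 11 is free -> place at 11.
764 hashes to 10, h2=9; 10 taken -> place at 6.
686 hashes to 10, h2=3; 10,0,3,6 taken -> place at 9.
Table: [480, 274, —, 81, 498, —, 764, —, —, 686, 790, 401, 823]

5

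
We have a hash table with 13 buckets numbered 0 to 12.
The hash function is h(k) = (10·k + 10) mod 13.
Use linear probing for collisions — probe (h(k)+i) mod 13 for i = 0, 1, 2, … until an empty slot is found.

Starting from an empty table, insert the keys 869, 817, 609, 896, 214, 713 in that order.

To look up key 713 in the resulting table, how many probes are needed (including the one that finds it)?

5

Insert 869: h=3, slot 3 empty -> index 3.
Insert 817: h=3, slot 3 occupied -> index 4.
Insert 609: h=3, slots 3,4 occupied -> index 5.
Insert 896: h=0, slot 0 empty -> index 0.
Insert 214: h=5, slot 5 occupied -> index 6.
Insert 713: h=3, slots 3,4,5,6 occupied -> index 7.
Table: [896, ∅, ∅, 869, 817, 609, 214, 713, ∅, ∅, ∅, ∅, ∅]
Lookup 713: h=3, probe 3,4,5,6,7 → found at 7.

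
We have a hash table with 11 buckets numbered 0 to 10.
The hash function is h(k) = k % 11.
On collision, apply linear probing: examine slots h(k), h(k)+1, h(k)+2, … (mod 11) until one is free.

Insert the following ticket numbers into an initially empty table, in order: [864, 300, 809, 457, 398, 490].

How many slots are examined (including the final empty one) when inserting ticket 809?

2

Insert 864: h=6, slot 6 empty => index 6.
Insert 300: h=3, slot 3 empty => index 3.
Insert 809: h=6, slot 6 occupied => index 7.
Insert 457: h=6, slots 6,7 occupied => index 8.
Insert 398: h=2, slot 2 empty => index 2.
Insert 490: h=6, slots 6,7,8 occupied => index 9.
Table: [∅, ∅, 398, 300, ∅, ∅, 864, 809, 457, 490, ∅]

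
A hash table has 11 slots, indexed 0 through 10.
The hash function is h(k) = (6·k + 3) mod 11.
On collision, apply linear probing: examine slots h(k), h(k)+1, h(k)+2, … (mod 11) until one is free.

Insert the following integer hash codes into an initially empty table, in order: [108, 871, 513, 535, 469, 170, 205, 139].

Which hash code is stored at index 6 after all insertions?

205

Insert 108: h=2, slot 2 empty → index 2.
Insert 871: h=4, slot 4 empty → index 4.
Insert 513: h=1, slot 1 empty → index 1.
Insert 535: h=1, slots 1,2 occupied → index 3.
Insert 469: h=1, slots 1,2,3,4 occupied → index 5.
Insert 170: h=0, slot 0 empty → index 0.
Insert 205: h=1, slots 1,2,3,4,5 occupied → index 6.
Insert 139: h=1, slots 1,2,3,4,5,6 occupied → index 7.
Table: [170, 513, 108, 535, 871, 469, 205, 139, ∅, ∅, ∅]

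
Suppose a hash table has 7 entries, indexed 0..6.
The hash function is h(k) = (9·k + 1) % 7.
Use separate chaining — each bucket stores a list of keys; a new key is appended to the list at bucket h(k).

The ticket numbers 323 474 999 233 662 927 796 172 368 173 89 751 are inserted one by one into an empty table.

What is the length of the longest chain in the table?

323 -> bucket 3
474 -> bucket 4
999 -> bucket 4 (collision)
233 -> bucket 5
662 -> bucket 2
927 -> bucket 0
796 -> bucket 4 (collision)
172 -> bucket 2 (collision)
368 -> bucket 2 (collision)
173 -> bucket 4 (collision)
89 -> bucket 4 (collision)
751 -> bucket 5 (collision)
Final buckets:
0: 927
1: ∅
2: 662 -> 172 -> 368
3: 323
4: 474 -> 999 -> 796 -> 173 -> 89
5: 233 -> 751
6: ∅

5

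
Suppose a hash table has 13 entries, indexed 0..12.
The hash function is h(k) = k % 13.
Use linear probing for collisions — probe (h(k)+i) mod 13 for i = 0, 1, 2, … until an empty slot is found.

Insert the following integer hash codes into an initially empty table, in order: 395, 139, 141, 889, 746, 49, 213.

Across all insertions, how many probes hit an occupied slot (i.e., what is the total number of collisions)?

Insert 395: h=5, slot 5 empty => index 5.
Insert 139: h=9, slot 9 empty => index 9.
Insert 141: h=11, slot 11 empty => index 11.
Insert 889: h=5, slot 5 occupied => index 6.
Insert 746: h=5, slots 5,6 occupied => index 7.
Insert 49: h=10, slot 10 empty => index 10.
Insert 213: h=5, slots 5,6,7 occupied => index 8.
Table: [∅, ∅, ∅, ∅, ∅, 395, 889, 746, 213, 139, 49, 141, ∅]

6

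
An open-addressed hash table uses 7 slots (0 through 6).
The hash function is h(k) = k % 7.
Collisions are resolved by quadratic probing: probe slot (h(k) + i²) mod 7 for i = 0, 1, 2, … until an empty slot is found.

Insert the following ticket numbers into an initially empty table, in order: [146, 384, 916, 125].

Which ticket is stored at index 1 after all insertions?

146 hashes to 6; slot 6 is free → place at 6.
384 hashes to 6; 6 taken → place at 0.
916 hashes to 6; 6,0 taken → place at 3.
125 hashes to 6; 6,0,3 taken → place at 1.
Table: [384, 125, ., 916, ., ., 146]

125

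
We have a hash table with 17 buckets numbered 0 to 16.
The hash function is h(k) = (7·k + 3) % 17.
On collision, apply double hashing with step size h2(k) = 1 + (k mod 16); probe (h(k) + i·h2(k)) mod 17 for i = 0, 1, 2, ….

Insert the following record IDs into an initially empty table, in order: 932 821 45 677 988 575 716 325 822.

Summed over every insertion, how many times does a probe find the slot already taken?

4

932: h=16 => slot 16
821: h=4 => slot 4
45: h=12 => slot 12
677: h=16, h2=6, probe 16,5 => slot 5
988: h=0 => slot 0
575: h=16, h2=16, probe 16,15 => slot 15
716: h=0, h2=13, probe 0,13 => slot 13
325: h=0, h2=6, probe 0,6 => slot 6
822: h=11 => slot 11
Table: [988, ∅, ∅, ∅, 821, 677, 325, ∅, ∅, ∅, ∅, 822, 45, 716, ∅, 575, 932]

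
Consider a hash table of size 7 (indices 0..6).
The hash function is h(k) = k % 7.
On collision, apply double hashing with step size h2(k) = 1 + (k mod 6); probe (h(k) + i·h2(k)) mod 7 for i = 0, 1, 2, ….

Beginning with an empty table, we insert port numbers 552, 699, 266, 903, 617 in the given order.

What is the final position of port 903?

552: h=6 -> slot 6
699: h=6, h2=4, probe 6,3 -> slot 3
266: h=0 -> slot 0
903: h=0, h2=4, probe 0,4 -> slot 4
617: h=1 -> slot 1
Table: [266, 617, ., 699, 903, ., 552]

4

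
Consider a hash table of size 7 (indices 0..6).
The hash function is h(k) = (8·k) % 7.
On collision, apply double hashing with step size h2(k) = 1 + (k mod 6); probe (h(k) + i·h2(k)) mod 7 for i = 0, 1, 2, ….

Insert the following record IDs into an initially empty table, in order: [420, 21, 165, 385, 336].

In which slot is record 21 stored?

420: h=0 → slot 0
21: h=0, h2=4, probe 0,4 → slot 4
165: h=4, h2=4, probe 4,1 → slot 1
385: h=0, h2=2, probe 0,2 → slot 2
336: h=0, h2=1, probe 0,1,2,3 → slot 3
Table: [420, 165, 385, 336, 21, _, _]

4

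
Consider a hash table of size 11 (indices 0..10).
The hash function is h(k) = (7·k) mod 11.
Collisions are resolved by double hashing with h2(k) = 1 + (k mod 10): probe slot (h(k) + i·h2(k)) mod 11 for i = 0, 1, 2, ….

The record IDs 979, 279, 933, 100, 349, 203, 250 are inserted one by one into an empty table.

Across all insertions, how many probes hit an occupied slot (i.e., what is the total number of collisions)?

Insert 979: h=0, slot 0 empty => index 0.
Insert 279: h=6, slot 6 empty => index 6.
Insert 933: h=8, slot 8 empty => index 8.
Insert 100: h=7, slot 7 empty => index 7.
Insert 349: h=1, slot 1 empty => index 1.
Insert 203: h=2, slot 2 empty => index 2.
Insert 250: h=1, h2=1, slots 1,2 occupied => index 3.
Table: [979, 349, 203, 250, -, -, 279, 100, 933, -, -]

2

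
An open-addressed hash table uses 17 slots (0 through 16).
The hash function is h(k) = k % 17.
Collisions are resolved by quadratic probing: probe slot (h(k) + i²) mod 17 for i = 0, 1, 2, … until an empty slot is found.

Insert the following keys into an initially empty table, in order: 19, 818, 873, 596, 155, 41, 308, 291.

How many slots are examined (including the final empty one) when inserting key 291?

19 hashes to 2; slot 2 is free => place at 2.
818 hashes to 2; 2 taken => place at 3.
873 hashes to 6; slot 6 is free => place at 6.
596 hashes to 1; slot 1 is free => place at 1.
155 hashes to 2; 2,3,6 taken => place at 11.
41 hashes to 7; slot 7 is free => place at 7.
308 hashes to 2; 2,3,6,11,1 taken => place at 10.
291 hashes to 2; 2,3,6,11,1,10 taken => place at 4.
Table: [∅, 596, 19, 818, 291, ∅, 873, 41, ∅, ∅, 308, 155, ∅, ∅, ∅, ∅, ∅]

7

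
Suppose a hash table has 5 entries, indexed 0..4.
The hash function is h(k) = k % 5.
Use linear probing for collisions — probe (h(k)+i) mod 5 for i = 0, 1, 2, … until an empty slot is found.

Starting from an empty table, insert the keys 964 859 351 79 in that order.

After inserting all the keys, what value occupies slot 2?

Insert 964: h=4, slot 4 empty -> index 4.
Insert 859: h=4, slot 4 occupied -> index 0.
Insert 351: h=1, slot 1 empty -> index 1.
Insert 79: h=4, slots 4,0,1 occupied -> index 2.
Table: [859, 351, 79, _, 964]

79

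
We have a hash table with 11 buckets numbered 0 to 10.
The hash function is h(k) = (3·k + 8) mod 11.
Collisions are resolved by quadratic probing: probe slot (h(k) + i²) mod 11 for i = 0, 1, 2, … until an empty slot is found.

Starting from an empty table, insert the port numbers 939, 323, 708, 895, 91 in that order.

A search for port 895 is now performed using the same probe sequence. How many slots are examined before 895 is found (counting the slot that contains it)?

939: h=9 → slot 9
323: h=9, probe 9,10 → slot 10
708: h=9, probe 9,10,2 → slot 2
895: h=9, probe 9,10,2,7 → slot 7
91: h=6 → slot 6
Table: [_, _, 708, _, _, _, 91, 895, _, 939, 323]
Lookup 895: h=9, probe 9,10,2,7 → found at 7.

4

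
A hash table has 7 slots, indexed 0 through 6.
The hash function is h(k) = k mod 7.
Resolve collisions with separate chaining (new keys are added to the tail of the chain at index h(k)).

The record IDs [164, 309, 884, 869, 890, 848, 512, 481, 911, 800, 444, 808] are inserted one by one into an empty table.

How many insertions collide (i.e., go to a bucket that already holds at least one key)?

Insert 164: h=3, bucket 3 empty -> new chain.
Insert 309: h=1, bucket 1 empty -> new chain.
Insert 884: h=2, bucket 2 empty -> new chain.
Insert 869: h=1, bucket 1 nonempty -> append to chain.
Insert 890: h=1, bucket 1 nonempty -> append to chain.
Insert 848: h=1, bucket 1 nonempty -> append to chain.
Insert 512: h=1, bucket 1 nonempty -> append to chain.
Insert 481: h=5, bucket 5 empty -> new chain.
Insert 911: h=1, bucket 1 nonempty -> append to chain.
Insert 800: h=2, bucket 2 nonempty -> append to chain.
Insert 444: h=3, bucket 3 nonempty -> append to chain.
Insert 808: h=3, bucket 3 nonempty -> append to chain.
Final buckets:
0: —
1: 309 -> 869 -> 890 -> 848 -> 512 -> 911
2: 884 -> 800
3: 164 -> 444 -> 808
4: —
5: 481
6: —

8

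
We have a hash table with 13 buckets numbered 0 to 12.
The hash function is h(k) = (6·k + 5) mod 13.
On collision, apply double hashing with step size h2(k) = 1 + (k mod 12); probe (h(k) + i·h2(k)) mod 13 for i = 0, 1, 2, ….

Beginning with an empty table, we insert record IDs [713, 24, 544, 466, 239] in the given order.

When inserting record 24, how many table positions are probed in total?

713 hashes to 6; slot 6 is free → place at 6.
24 hashes to 6, h2=1; 6 taken → place at 7.
544 hashes to 6, h2=5; 6 taken → place at 11.
466 hashes to 6, h2=11; 6 taken → place at 4.
239 hashes to 9; slot 9 is free → place at 9.
Table: [-, -, -, -, 466, -, 713, 24, -, 239, -, 544, -]

2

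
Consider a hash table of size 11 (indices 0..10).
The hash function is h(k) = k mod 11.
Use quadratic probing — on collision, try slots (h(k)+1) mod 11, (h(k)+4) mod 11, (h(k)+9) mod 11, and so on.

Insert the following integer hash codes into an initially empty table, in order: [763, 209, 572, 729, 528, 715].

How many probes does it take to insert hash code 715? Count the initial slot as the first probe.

5

Insert 763: h=4, slot 4 empty -> index 4.
Insert 209: h=0, slot 0 empty -> index 0.
Insert 572: h=0, slot 0 occupied -> index 1.
Insert 729: h=3, slot 3 empty -> index 3.
Insert 528: h=0, slots 0,1,4 occupied -> index 9.
Insert 715: h=0, slots 0,1,4,9 occupied -> index 5.
Table: [209, 572, ., 729, 763, 715, ., ., ., 528, .]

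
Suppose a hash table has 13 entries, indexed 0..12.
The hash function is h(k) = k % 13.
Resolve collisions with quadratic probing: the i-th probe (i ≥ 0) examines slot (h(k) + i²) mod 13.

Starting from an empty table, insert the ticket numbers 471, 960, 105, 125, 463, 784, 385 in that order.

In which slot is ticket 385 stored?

12

Insert 471: h=3, slot 3 empty -> index 3.
Insert 960: h=11, slot 11 empty -> index 11.
Insert 105: h=1, slot 1 empty -> index 1.
Insert 125: h=8, slot 8 empty -> index 8.
Insert 463: h=8, slot 8 occupied -> index 9.
Insert 784: h=4, slot 4 empty -> index 4.
Insert 385: h=8, slots 8,9 occupied -> index 12.
Table: [∅, 105, ∅, 471, 784, ∅, ∅, ∅, 125, 463, ∅, 960, 385]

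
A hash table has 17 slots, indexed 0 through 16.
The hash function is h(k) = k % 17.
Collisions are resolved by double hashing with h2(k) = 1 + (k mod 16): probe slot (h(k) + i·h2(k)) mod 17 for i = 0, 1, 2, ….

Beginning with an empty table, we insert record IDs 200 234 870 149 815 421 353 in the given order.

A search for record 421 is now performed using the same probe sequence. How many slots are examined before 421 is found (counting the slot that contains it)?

3

Insert 200: h=13, slot 13 empty -> index 13.
Insert 234: h=13, h2=11, slot 13 occupied -> index 7.
Insert 870: h=3, slot 3 empty -> index 3.
Insert 149: h=13, h2=6, slot 13 occupied -> index 2.
Insert 815: h=16, slot 16 empty -> index 16.
Insert 421: h=13, h2=6, slots 13,2 occupied -> index 8.
Insert 353: h=13, h2=2, slot 13 occupied -> index 15.
Table: [., ., 149, 870, ., ., ., 234, 421, ., ., ., ., 200, ., 353, 815]
Lookup 421: h=13, h2=6, probe 13,2,8 → found at 8.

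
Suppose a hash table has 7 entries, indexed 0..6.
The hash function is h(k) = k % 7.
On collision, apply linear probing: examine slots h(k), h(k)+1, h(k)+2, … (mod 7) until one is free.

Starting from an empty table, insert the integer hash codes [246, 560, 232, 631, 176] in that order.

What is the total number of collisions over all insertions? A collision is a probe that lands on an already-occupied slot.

246 hashes to 1; slot 1 is free -> place at 1.
560 hashes to 0; slot 0 is free -> place at 0.
232 hashes to 1; 1 taken -> place at 2.
631 hashes to 1; 1,2 taken -> place at 3.
176 hashes to 1; 1,2,3 taken -> place at 4.
Table: [560, 246, 232, 631, 176, ., .]

6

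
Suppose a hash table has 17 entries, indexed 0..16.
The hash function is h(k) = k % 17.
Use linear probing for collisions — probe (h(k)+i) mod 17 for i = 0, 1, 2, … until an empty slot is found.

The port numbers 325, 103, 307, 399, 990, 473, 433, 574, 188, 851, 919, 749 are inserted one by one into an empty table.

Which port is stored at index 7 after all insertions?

325 hashes to 2; slot 2 is free => place at 2.
103 hashes to 1; slot 1 is free => place at 1.
307 hashes to 1; 1,2 taken => place at 3.
399 hashes to 8; slot 8 is free => place at 8.
990 hashes to 4; slot 4 is free => place at 4.
473 hashes to 14; slot 14 is free => place at 14.
433 hashes to 8; 8 taken => place at 9.
574 hashes to 13; slot 13 is free => place at 13.
188 hashes to 1; 1,2,3,4 taken => place at 5.
851 hashes to 1; 1,2,3,4,5 taken => place at 6.
919 hashes to 1; 1,2,3,4,5,6 taken => place at 7.
749 hashes to 1; 1,2,3,4,5,6,7,8,9 taken => place at 10.
Table: [-, 103, 325, 307, 990, 188, 851, 919, 399, 433, 749, -, -, 574, 473, -, -]

919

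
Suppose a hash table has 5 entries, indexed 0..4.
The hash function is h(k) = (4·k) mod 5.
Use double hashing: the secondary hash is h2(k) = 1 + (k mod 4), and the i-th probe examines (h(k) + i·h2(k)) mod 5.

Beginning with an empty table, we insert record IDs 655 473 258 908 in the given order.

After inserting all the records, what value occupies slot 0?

655

655: h=0 => slot 0
473: h=2 => slot 2
258: h=2, h2=3, probe 2,0,3 => slot 3
908: h=2, h2=1, probe 2,3,4 => slot 4
Table: [655, ., 473, 258, 908]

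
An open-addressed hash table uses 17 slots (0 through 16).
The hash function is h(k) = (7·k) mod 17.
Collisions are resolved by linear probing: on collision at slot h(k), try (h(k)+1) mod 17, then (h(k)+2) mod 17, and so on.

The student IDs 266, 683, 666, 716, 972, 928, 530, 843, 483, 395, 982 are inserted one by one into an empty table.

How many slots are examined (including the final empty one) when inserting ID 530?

4

266: h=9 → slot 9
683: h=4 → slot 4
666: h=4, probe 4,5 → slot 5
716: h=14 → slot 14
972: h=4, probe 4,5,6 → slot 6
928: h=2 → slot 2
530: h=4, probe 4,5,6,7 → slot 7
843: h=2, probe 2,3 → slot 3
483: h=15 → slot 15
395: h=11 → slot 11
982: h=6, probe 6,7,8 → slot 8
Table: [-, -, 928, 843, 683, 666, 972, 530, 982, 266, -, 395, -, -, 716, 483, -]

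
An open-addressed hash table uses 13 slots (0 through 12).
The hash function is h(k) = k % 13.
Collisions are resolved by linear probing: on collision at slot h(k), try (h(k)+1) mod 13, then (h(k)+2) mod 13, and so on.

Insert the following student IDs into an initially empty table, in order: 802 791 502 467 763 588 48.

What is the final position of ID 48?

0

802: h=9 → slot 9
791: h=11 → slot 11
502: h=8 → slot 8
467: h=12 → slot 12
763: h=9, probe 9,10 → slot 10
588: h=3 → slot 3
48: h=9, probe 9,10,11,12,0 → slot 0
Table: [48, -, -, 588, -, -, -, -, 502, 802, 763, 791, 467]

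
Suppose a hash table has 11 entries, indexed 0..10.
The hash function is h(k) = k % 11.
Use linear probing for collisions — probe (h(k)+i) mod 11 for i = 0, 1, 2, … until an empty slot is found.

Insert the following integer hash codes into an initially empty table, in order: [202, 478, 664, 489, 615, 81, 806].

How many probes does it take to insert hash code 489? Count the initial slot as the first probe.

3

202: h=4 -> slot 4
478: h=5 -> slot 5
664: h=4, probe 4,5,6 -> slot 6
489: h=5, probe 5,6,7 -> slot 7
615: h=10 -> slot 10
81: h=4, probe 4,5,6,7,8 -> slot 8
806: h=3 -> slot 3
Table: [∅, ∅, ∅, 806, 202, 478, 664, 489, 81, ∅, 615]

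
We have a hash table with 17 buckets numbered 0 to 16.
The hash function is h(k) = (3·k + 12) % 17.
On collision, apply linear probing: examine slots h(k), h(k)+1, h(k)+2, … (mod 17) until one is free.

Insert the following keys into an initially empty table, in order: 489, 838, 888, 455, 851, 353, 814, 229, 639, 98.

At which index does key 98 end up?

489 hashes to 0; slot 0 is free => place at 0.
838 hashes to 10; slot 10 is free => place at 10.
888 hashes to 7; slot 7 is free => place at 7.
455 hashes to 0; 0 taken => place at 1.
851 hashes to 15; slot 15 is free => place at 15.
353 hashes to 0; 0,1 taken => place at 2.
814 hashes to 6; slot 6 is free => place at 6.
229 hashes to 2; 2 taken => place at 3.
639 hashes to 8; slot 8 is free => place at 8.
98 hashes to 0; 0,1,2,3 taken => place at 4.
Table: [489, 455, 353, 229, 98, -, 814, 888, 639, -, 838, -, -, -, -, 851, -]

4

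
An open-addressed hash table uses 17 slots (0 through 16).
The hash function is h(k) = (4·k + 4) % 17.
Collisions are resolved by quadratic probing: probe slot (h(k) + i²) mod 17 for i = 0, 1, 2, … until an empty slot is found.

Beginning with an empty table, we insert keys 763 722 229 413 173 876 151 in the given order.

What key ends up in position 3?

763: h=13 → slot 13
722: h=2 → slot 2
229: h=2, probe 2,3 → slot 3
413: h=7 → slot 7
173: h=16 → slot 16
876: h=6 → slot 6
151: h=13, probe 13,14 → slot 14
Table: [-, -, 722, 229, -, -, 876, 413, -, -, -, -, -, 763, 151, -, 173]

229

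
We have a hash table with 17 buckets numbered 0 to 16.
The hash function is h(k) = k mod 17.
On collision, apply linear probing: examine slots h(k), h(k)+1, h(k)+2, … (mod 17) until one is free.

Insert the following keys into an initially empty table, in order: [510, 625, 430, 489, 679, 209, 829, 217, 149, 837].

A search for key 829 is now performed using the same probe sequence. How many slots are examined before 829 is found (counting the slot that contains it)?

Insert 510: h=0, slot 0 empty → index 0.
Insert 625: h=13, slot 13 empty → index 13.
Insert 430: h=5, slot 5 empty → index 5.
Insert 489: h=13, slot 13 occupied → index 14.
Insert 679: h=16, slot 16 empty → index 16.
Insert 209: h=5, slot 5 occupied → index 6.
Insert 829: h=13, slots 13,14 occupied → index 15.
Insert 217: h=13, slots 13,14,15,16,0 occupied → index 1.
Insert 149: h=13, slots 13,14,15,16,0,1 occupied → index 2.
Insert 837: h=4, slot 4 empty → index 4.
Table: [510, 217, 149, —, 837, 430, 209, —, —, —, —, —, —, 625, 489, 829, 679]
Lookup 829: h=13, probe 13,14,15 → found at 15.

3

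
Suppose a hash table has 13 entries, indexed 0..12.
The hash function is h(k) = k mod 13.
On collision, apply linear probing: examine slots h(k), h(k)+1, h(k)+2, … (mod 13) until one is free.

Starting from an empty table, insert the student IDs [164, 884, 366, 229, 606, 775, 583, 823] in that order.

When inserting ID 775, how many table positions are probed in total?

4

164: h=8 → slot 8
884: h=0 → slot 0
366: h=2 → slot 2
229: h=8, probe 8,9 → slot 9
606: h=8, probe 8,9,10 → slot 10
775: h=8, probe 8,9,10,11 → slot 11
583: h=11, probe 11,12 → slot 12
823: h=4 → slot 4
Table: [884, —, 366, —, 823, —, —, —, 164, 229, 606, 775, 583]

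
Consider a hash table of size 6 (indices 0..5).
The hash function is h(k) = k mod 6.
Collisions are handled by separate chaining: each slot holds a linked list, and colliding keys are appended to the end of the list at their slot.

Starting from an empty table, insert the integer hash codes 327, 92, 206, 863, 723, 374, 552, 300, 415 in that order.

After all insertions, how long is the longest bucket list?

327 → bucket 3
92 → bucket 2
206 → bucket 2 (collision)
863 → bucket 5
723 → bucket 3 (collision)
374 → bucket 2 (collision)
552 → bucket 0
300 → bucket 0 (collision)
415 → bucket 1
Final buckets:
0: 552 -> 300
1: 415
2: 92 -> 206 -> 374
3: 327 -> 723
4: _
5: 863

3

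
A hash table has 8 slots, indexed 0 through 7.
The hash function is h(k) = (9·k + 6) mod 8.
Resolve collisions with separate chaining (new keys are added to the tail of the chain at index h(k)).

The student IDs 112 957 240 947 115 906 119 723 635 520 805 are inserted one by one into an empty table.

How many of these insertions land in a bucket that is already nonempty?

6

Insert 112: h=6, bucket 6 empty → new chain.
Insert 957: h=3, bucket 3 empty → new chain.
Insert 240: h=6, bucket 6 nonempty → append to chain.
Insert 947: h=1, bucket 1 empty → new chain.
Insert 115: h=1, bucket 1 nonempty → append to chain.
Insert 906: h=0, bucket 0 empty → new chain.
Insert 119: h=5, bucket 5 empty → new chain.
Insert 723: h=1, bucket 1 nonempty → append to chain.
Insert 635: h=1, bucket 1 nonempty → append to chain.
Insert 520: h=6, bucket 6 nonempty → append to chain.
Insert 805: h=3, bucket 3 nonempty → append to chain.
Final buckets:
0: 906
1: 947 -> 115 -> 723 -> 635
2: ∅
3: 957 -> 805
4: ∅
5: 119
6: 112 -> 240 -> 520
7: ∅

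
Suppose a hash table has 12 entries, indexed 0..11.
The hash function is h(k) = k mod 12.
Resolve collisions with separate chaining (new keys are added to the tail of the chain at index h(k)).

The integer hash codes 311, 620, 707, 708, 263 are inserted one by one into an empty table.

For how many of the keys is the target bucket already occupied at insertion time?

Insert 311: h=11, bucket 11 empty -> new chain.
Insert 620: h=8, bucket 8 empty -> new chain.
Insert 707: h=11, bucket 11 nonempty -> append to chain.
Insert 708: h=0, bucket 0 empty -> new chain.
Insert 263: h=11, bucket 11 nonempty -> append to chain.
Final buckets:
0: 708
1: _
2: _
3: _
4: _
5: _
6: _
7: _
8: 620
9: _
10: _
11: 311 -> 707 -> 263

2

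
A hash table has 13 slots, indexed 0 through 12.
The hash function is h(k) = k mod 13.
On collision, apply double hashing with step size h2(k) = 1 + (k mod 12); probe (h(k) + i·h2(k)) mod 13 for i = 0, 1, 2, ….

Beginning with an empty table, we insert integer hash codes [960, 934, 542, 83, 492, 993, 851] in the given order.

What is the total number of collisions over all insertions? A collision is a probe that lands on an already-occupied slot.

960: h=11 => slot 11
934: h=11, h2=11, probe 11,9 => slot 9
542: h=9, h2=3, probe 9,12 => slot 12
83: h=5 => slot 5
492: h=11, h2=1, probe 11,12,0 => slot 0
993: h=5, h2=10, probe 5,2 => slot 2
851: h=6 => slot 6
Table: [492, —, 993, —, —, 83, 851, —, —, 934, —, 960, 542]

5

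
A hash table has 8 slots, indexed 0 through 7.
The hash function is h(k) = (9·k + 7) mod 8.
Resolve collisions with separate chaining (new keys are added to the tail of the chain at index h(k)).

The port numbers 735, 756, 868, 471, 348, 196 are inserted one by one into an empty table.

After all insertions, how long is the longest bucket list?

4

Insert 735: h=6, bucket 6 empty → new chain.
Insert 756: h=3, bucket 3 empty → new chain.
Insert 868: h=3, bucket 3 nonempty → append to chain.
Insert 471: h=6, bucket 6 nonempty → append to chain.
Insert 348: h=3, bucket 3 nonempty → append to chain.
Insert 196: h=3, bucket 3 nonempty → append to chain.
Final buckets:
0: _
1: _
2: _
3: 756 -> 868 -> 348 -> 196
4: _
5: _
6: 735 -> 471
7: _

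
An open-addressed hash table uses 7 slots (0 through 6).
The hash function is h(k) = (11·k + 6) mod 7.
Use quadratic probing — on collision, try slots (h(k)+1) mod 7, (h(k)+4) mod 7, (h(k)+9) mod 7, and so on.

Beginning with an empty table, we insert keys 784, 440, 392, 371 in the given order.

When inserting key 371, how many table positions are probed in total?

3

784: h=6 → slot 6
440: h=2 → slot 2
392: h=6, probe 6,0 → slot 0
371: h=6, probe 6,0,3 → slot 3
Table: [392, —, 440, 371, —, —, 784]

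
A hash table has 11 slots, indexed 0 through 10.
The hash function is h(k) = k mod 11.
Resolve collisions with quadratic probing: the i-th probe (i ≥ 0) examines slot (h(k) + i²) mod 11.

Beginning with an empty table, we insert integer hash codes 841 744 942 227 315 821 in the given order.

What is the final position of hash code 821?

10

Insert 841: h=5, slot 5 empty → index 5.
Insert 744: h=7, slot 7 empty → index 7.
Insert 942: h=7, slot 7 occupied → index 8.
Insert 227: h=7, slots 7,8 occupied → index 0.
Insert 315: h=7, slots 7,8,0,5 occupied → index 1.
Insert 821: h=7, slots 7,8,0,5,1 occupied → index 10.
Table: [227, 315, ., ., ., 841, ., 744, 942, ., 821]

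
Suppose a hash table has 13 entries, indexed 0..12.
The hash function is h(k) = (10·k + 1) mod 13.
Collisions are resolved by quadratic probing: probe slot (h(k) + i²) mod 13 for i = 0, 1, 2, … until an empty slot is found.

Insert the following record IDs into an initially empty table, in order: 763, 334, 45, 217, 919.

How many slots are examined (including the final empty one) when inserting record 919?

Insert 763: h=0, slot 0 empty → index 0.
Insert 334: h=0, slot 0 occupied → index 1.
Insert 45: h=9, slot 9 empty → index 9.
Insert 217: h=0, slots 0,1 occupied → index 4.
Insert 919: h=0, slots 0,1,4,9 occupied → index 3.
Table: [763, 334, —, 919, 217, —, —, —, —, 45, —, —, —]

5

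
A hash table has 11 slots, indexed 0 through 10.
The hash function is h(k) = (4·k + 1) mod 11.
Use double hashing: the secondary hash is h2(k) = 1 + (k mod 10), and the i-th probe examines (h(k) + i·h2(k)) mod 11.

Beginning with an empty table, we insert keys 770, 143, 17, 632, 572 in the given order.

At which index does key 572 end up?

4

770 hashes to 1; slot 1 is free -> place at 1.
143 hashes to 1, h2=4; 1 taken -> place at 5.
17 hashes to 3; slot 3 is free -> place at 3.
632 hashes to 10; slot 10 is free -> place at 10.
572 hashes to 1, h2=3; 1 taken -> place at 4.
Table: [∅, 770, ∅, 17, 572, 143, ∅, ∅, ∅, ∅, 632]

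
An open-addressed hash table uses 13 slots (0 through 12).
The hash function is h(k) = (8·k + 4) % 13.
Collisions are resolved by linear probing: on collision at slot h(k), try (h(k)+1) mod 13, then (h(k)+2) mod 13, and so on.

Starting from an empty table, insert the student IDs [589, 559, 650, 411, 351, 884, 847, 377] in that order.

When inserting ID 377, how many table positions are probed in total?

6

589: h=10 -> slot 10
559: h=4 -> slot 4
650: h=4, probe 4,5 -> slot 5
411: h=3 -> slot 3
351: h=4, probe 4,5,6 -> slot 6
884: h=4, probe 4,5,6,7 -> slot 7
847: h=7, probe 7,8 -> slot 8
377: h=4, probe 4,5,6,7,8,9 -> slot 9
Table: [—, —, —, 411, 559, 650, 351, 884, 847, 377, 589, —, —]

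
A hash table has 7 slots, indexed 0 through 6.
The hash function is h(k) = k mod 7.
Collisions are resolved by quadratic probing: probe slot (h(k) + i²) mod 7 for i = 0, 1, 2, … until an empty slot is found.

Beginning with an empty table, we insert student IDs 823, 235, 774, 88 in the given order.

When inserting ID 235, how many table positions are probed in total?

2

823 hashes to 4; slot 4 is free → place at 4.
235 hashes to 4; 4 taken → place at 5.
774 hashes to 4; 4,5 taken → place at 1.
88 hashes to 4; 4,5,1 taken → place at 6.
Table: [_, 774, _, _, 823, 235, 88]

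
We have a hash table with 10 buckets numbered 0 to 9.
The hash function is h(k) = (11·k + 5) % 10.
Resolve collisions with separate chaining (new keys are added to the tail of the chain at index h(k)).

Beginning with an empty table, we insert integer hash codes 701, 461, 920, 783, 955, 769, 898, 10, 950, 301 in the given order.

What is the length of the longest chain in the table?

Insert 701: h=6, bucket 6 empty → new chain.
Insert 461: h=6, bucket 6 nonempty → append to chain.
Insert 920: h=5, bucket 5 empty → new chain.
Insert 783: h=8, bucket 8 empty → new chain.
Insert 955: h=0, bucket 0 empty → new chain.
Insert 769: h=4, bucket 4 empty → new chain.
Insert 898: h=3, bucket 3 empty → new chain.
Insert 10: h=5, bucket 5 nonempty → append to chain.
Insert 950: h=5, bucket 5 nonempty → append to chain.
Insert 301: h=6, bucket 6 nonempty → append to chain.
Final buckets:
0: 955
1: .
2: .
3: 898
4: 769
5: 920 -> 10 -> 950
6: 701 -> 461 -> 301
7: .
8: 783
9: .

3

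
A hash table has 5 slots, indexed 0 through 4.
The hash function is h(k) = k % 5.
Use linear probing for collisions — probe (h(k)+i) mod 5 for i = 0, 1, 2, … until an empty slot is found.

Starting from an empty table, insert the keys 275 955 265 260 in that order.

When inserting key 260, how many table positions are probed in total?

275: h=0 => slot 0
955: h=0, probe 0,1 => slot 1
265: h=0, probe 0,1,2 => slot 2
260: h=0, probe 0,1,2,3 => slot 3
Table: [275, 955, 265, 260, —]

4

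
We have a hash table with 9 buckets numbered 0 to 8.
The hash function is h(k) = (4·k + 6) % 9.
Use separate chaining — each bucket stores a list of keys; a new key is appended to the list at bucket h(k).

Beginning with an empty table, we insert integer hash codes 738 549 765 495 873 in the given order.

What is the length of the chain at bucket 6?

738 -> bucket 6
549 -> bucket 6 (collision)
765 -> bucket 6 (collision)
495 -> bucket 6 (collision)
873 -> bucket 6 (collision)
Final buckets:
0: —
1: —
2: —
3: —
4: —
5: —
6: 738 -> 549 -> 765 -> 495 -> 873
7: —
8: —

5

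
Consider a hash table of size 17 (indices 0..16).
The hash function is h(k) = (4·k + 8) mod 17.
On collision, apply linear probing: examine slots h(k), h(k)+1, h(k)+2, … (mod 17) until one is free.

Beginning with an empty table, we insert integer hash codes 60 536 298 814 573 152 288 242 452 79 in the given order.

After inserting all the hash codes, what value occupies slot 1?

Insert 60: h=10, slot 10 empty → index 10.
Insert 536: h=10, slot 10 occupied → index 11.
Insert 298: h=10, slots 10,11 occupied → index 12.
Insert 814: h=0, slot 0 empty → index 0.
Insert 573: h=5, slot 5 empty → index 5.
Insert 152: h=4, slot 4 empty → index 4.
Insert 288: h=4, slots 4,5 occupied → index 6.
Insert 242: h=7, slot 7 empty → index 7.
Insert 452: h=14, slot 14 empty → index 14.
Insert 79: h=1, slot 1 empty → index 1.
Table: [814, 79, ., ., 152, 573, 288, 242, ., ., 60, 536, 298, ., 452, ., .]

79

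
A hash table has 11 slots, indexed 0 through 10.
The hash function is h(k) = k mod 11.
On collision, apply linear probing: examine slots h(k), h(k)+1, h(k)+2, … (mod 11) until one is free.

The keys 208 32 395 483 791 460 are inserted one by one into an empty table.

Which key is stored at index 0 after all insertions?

208 hashes to 10; slot 10 is free -> place at 10.
32 hashes to 10; 10 taken -> place at 0.
395 hashes to 10; 10,0 taken -> place at 1.
483 hashes to 10; 10,0,1 taken -> place at 2.
791 hashes to 10; 10,0,1,2 taken -> place at 3.
460 hashes to 9; slot 9 is free -> place at 9.
Table: [32, 395, 483, 791, ., ., ., ., ., 460, 208]

32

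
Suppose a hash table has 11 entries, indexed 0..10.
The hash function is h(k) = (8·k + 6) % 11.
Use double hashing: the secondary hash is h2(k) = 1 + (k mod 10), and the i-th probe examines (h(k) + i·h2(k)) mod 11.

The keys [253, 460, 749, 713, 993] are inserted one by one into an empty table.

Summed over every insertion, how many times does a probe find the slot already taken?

253 hashes to 6; slot 6 is free → place at 6.
460 hashes to 1; slot 1 is free → place at 1.
749 hashes to 3; slot 3 is free → place at 3.
713 hashes to 1, h2=4; 1 taken → place at 5.
993 hashes to 8; slot 8 is free → place at 8.
Table: [., 460, ., 749, ., 713, 253, ., 993, ., .]

1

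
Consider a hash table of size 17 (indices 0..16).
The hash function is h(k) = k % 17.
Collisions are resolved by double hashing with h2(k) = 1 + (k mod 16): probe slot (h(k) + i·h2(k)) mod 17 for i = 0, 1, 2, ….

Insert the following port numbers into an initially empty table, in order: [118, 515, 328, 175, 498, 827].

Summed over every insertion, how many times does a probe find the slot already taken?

3

118 hashes to 16; slot 16 is free → place at 16.
515 hashes to 5; slot 5 is free → place at 5.
328 hashes to 5, h2=9; 5 taken → place at 14.
175 hashes to 5, h2=16; 5 taken → place at 4.
498 hashes to 5, h2=3; 5 taken → place at 8.
827 hashes to 11; slot 11 is free → place at 11.
Table: [-, -, -, -, 175, 515, -, -, 498, -, -, 827, -, -, 328, -, 118]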